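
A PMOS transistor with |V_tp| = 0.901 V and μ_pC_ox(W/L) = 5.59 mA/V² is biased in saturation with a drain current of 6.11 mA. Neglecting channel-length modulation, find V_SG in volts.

V_SG = 2.38 V

In saturation I_D = ½ k_p (V_SG − |V_tp|)², so V_SG − |V_tp| = √(2 I_D / k_p) = √(2 × 6.11 / 5.59) = 1.48 V.
V_SG = 0.901 + 1.48 = 2.38 V.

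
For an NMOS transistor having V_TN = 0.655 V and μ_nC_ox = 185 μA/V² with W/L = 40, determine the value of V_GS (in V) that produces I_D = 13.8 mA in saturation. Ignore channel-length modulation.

V_GS = 2.59 V

k_n = μ_nC_ox · (W/L) = 7.4 mA/V².
In saturation I_D = ½ k_n (V_GS − V_TN)², so V_GS − V_TN = √(2 I_D / k_n) = √(2 × 13.8 / 7.4) = 1.93 V.
V_GS = 0.655 + 1.93 = 2.59 V.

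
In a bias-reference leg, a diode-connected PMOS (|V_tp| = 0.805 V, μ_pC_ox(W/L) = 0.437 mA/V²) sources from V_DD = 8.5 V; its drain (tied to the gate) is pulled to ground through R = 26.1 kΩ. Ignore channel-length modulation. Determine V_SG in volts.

With gate tied to drain, V_SG = V_SD ≥ V_SG − |V_tp|, so the device is in saturation.
KCL at the drain: ½ k_p (V_SG − |V_tp|)² = (V_DD − V_SG)/R.
Let x = V_SG − 0.805. Then 5.7 x² + x − 7.695 = 0, giving x = 1.08 V (positive root), so V_SG = 1.88 V.
I_D = (V_DD − V_SG)/R = (8.5 − 1.88) / 26.1 = 0.254 mA.

V_SG = 1.88 V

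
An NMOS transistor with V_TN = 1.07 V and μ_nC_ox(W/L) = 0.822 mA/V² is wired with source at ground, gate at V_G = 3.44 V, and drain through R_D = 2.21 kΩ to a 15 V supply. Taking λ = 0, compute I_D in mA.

V_GS = V_G = 3.44 V, so V_ov = 3.44 − 1.07 = 2.37 V.
Assume saturation: I_D = ½ k_n V_ov² = 0.5 × 0.822 × 2.37² = 2.31 mA, giving V_DS = V_DD − I_D R_D = 15 − 2.31 × 2.21 = 9.9 V.
V_DS = 9.9 V ≥ V_ov = 2.37 V, confirming saturation.

I_D = 2.31 mA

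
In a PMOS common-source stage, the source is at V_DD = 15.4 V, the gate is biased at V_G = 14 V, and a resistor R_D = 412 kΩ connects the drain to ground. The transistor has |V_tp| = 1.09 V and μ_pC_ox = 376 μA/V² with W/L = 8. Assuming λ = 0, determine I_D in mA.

V_SG = V_DD − V_G = 15.4 − 14 = 1.4 V, so V_ov = 1.4 − 1.09 = 0.31 V.
k_p = μ_pC_ox · (W/L) = 3.008 mA/V².
Assume saturation: I_D = ½ k_p V_ov² = 0.5 × 3.008 × 0.31² = 0.145 mA, giving V_SD = V_DD − I_D R_D = 15.4 − 0.145 × 412 = -44.1 V.
But -44.1 V < V_ov = 0.31 V, so the device is actually in triode.
In triode I_D = k_p[V_ov V_SD − ½ V_SD²] and I_D = (V_DD − V_SD)/R_D. Equating: 620 V_SD² − 385.2 V_SD + 15.4 = 0, giving V_SD = 0.0429 V (the root below V_ov).
I_D = (15.4 − 0.0429) / 412 = 0.0373 mA.

I_D = 0.0373 mA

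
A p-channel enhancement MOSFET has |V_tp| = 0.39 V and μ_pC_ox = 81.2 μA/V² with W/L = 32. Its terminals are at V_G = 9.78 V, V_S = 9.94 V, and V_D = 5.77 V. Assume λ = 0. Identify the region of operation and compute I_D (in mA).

Cutoff; I_D = 0 mA

V_SG = V_S − V_G = 9.94 − 9.78 = 0.16 V; V_SD = V_S − V_D = 9.94 − 5.77 = 4.17 V.
V_SG = 0.16 V < |V_tp| = 0.39 V, so the transistor is in cutoff.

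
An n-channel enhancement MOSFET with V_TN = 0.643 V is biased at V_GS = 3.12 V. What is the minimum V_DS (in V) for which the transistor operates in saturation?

The boundary between triode and saturation is V_DS = V_GS − V_TN = V_ov.
V_ov = 3.12 − 0.643 = 2.48 V.

V_DS,sat = 2.48 V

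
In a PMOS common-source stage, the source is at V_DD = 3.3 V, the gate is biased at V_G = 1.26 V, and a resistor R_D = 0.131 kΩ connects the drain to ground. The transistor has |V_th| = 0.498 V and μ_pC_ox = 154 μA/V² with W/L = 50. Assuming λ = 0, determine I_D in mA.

V_SG = V_DD − V_G = 3.3 − 1.26 = 2.04 V, so V_ov = 2.04 − 0.498 = 1.54 V.
k_p = μ_pC_ox · (W/L) = 7.7 mA/V².
Assume saturation: I_D = ½ k_p V_ov² = 0.5 × 7.7 × 1.54² = 9.15 mA, giving V_SD = V_DD − I_D R_D = 3.3 − 9.15 × 0.131 = 2.1 V.
V_SD = 2.1 V ≥ V_ov = 1.54 V, confirming saturation.

I_D = 9.15 mA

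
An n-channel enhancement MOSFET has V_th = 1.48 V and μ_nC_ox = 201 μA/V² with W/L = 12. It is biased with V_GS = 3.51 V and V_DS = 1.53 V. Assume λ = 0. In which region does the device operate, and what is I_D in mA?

Triode; I_D = 4.67 mA

k_n = μ_nC_ox · (W/L) = 2.412 mA/V².
V_ov = V_GS − V_th = 3.51 − 1.48 = 2.03 V.
Since V_DS = 1.53 V < V_ov = 2.03 V, the device is in the triode region.
I_D = k_n [V_ov · V_DS − ½ V_DS²] = 2.412 × [2.03 × 1.53 − 0.5 × 1.53²] = 4.67 mA.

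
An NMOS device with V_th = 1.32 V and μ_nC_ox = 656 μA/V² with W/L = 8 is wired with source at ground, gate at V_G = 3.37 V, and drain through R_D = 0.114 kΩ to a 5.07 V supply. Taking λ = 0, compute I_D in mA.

I_D = 11.0 mA

V_GS = V_G = 3.37 V, so V_ov = 3.37 − 1.32 = 2.05 V.
k_n = μ_nC_ox · (W/L) = 5.248 mA/V².
Assume saturation: I_D = ½ k_n V_ov² = 0.5 × 5.248 × 2.05² = 11 mA, giving V_DS = V_DD − I_D R_D = 5.07 − 11 × 0.114 = 3.81 V.
V_DS = 3.81 V ≥ V_ov = 2.05 V, confirming saturation.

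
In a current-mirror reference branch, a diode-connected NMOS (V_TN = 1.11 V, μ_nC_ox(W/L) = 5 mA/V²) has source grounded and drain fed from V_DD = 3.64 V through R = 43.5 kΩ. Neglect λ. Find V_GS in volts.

V_GS = 1.26 V

With gate tied to drain, V_GS = V_DS ≥ V_GS − V_TN, so the device is in saturation.
KCL at the drain: ½ k_n (V_GS − V_TN)² = (V_DD − V_GS)/R.
Let x = V_GS − 1.11. Then 109 x² + x − 2.53 = 0, giving x = 0.148 V (positive root), so V_GS = 1.26 V.
I_D = (V_DD − V_GS)/R = (3.64 − 1.26) / 43.5 = 0.0548 mA.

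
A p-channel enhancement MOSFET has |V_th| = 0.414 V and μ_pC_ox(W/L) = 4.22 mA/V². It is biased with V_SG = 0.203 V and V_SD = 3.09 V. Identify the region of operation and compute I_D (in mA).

V_SG = 0.203 V < |V_th| = 0.414 V, so the transistor is in cutoff.

Cutoff; I_D = 0 mA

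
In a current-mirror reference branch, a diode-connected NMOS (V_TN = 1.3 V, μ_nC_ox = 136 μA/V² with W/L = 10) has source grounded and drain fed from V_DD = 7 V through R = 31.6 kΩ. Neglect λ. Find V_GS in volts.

V_GS = 1.79 V

With gate tied to drain, V_GS = V_DS ≥ V_GS − V_TN, so the device is in saturation.
k_n = μ_nC_ox · (W/L) = 1.36 mA/V².
KCL at the drain: ½ k_n (V_GS − V_TN)² = (V_DD − V_GS)/R.
Let x = V_GS − 1.3. Then 21.5 x² + x − 5.7 = 0, giving x = 0.492 V (positive root), so V_GS = 1.79 V.
I_D = (V_DD − V_GS)/R = (7 − 1.79) / 31.6 = 0.165 mA.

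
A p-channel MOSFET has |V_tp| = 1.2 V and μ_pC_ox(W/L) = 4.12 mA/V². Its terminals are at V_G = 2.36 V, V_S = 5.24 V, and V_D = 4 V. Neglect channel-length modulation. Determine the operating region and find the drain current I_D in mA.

Triode; I_D = 5.42 mA

V_SG = V_S − V_G = 5.24 − 2.36 = 2.88 V; V_SD = V_S − V_D = 5.24 − 4 = 1.24 V.
V_ov = V_SG − |V_tp| = 2.88 − 1.2 = 1.68 V.
Since V_SD = 1.24 V < V_ov = 1.68 V, the device is in the triode region.
I_D = k_p [V_ov · V_SD − ½ V_SD²] = 4.12 × [1.68 × 1.24 − 0.5 × 1.24²] = 5.42 mA.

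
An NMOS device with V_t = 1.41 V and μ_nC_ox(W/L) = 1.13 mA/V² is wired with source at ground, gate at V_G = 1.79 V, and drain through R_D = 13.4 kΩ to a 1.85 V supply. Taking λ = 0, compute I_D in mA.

V_GS = V_G = 1.79 V, so V_ov = 1.79 − 1.41 = 0.38 V.
Assume saturation: I_D = ½ k_n V_ov² = 0.5 × 1.13 × 0.38² = 0.0816 mA, giving V_DS = V_DD − I_D R_D = 1.85 − 0.0816 × 13.4 = 0.757 V.
V_DS = 0.757 V ≥ V_ov = 0.38 V, confirming saturation.

I_D = 0.0816 mA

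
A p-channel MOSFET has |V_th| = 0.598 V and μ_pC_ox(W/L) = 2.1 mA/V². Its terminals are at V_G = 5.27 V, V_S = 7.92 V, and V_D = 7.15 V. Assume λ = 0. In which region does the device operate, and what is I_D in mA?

V_SG = V_S − V_G = 7.92 − 5.27 = 2.65 V; V_SD = V_S − V_D = 7.92 − 7.15 = 0.77 V.
V_ov = V_SG − |V_th| = 2.65 − 0.598 = 2.05 V.
Since V_SD = 0.77 V < V_ov = 2.05 V, the device is in the triode region.
I_D = k_p [V_ov · V_SD − ½ V_SD²] = 2.1 × [2.05 × 0.77 − 0.5 × 0.77²] = 2.7 mA.

Triode; I_D = 2.70 mA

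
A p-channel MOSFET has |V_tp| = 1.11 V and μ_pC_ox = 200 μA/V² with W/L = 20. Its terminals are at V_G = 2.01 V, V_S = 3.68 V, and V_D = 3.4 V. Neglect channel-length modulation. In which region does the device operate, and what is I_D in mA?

V_SG = V_S − V_G = 3.68 − 2.01 = 1.67 V; V_SD = V_S − V_D = 3.68 − 3.4 = 0.28 V.
k_p = μ_pC_ox · (W/L) = 4 mA/V².
V_ov = V_SG − |V_tp| = 1.67 − 1.11 = 0.56 V.
Since V_SD = 0.28 V < V_ov = 0.56 V, the device is in the triode region.
I_D = k_p [V_ov · V_SD − ½ V_SD²] = 4 × [0.56 × 0.28 − 0.5 × 0.28²] = 0.47 mA.

Triode; I_D = 0.470 mA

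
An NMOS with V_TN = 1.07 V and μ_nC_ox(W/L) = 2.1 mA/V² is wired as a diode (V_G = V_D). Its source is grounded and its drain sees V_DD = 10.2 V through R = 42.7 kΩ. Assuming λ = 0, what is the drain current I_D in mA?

With gate tied to drain, V_GS = V_DS ≥ V_GS − V_TN, so the device is in saturation.
KCL at the drain: ½ k_n (V_GS − V_TN)² = (V_DD − V_GS)/R.
Let x = V_GS − 1.07. Then 44.8 x² + x − 9.13 = 0, giving x = 0.44 V (positive root), so V_GS = 1.51 V.
I_D = (V_DD − V_GS)/R = (10.2 − 1.51) / 42.7 = 0.204 mA.

I_D = 0.204 mA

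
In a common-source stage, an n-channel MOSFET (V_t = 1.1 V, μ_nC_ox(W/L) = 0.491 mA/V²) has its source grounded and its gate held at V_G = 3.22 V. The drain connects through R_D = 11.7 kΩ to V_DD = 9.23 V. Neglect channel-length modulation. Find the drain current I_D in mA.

I_D = 0.715 mA

V_GS = V_G = 3.22 V, so V_ov = 3.22 − 1.1 = 2.12 V.
Assume saturation: I_D = ½ k_n V_ov² = 0.5 × 0.491 × 2.12² = 1.1 mA, giving V_DS = V_DD − I_D R_D = 9.23 − 1.1 × 11.7 = -3.68 V.
But -3.68 V < V_ov = 2.12 V, so the device is actually in triode.
In triode I_D = k_n[V_ov V_DS − ½ V_DS²] and I_D = (V_DD − V_DS)/R_D. Equating: 2.87 V_DS² − 13.18 V_DS + 9.23 = 0, giving V_DS = 0.863 V (the root below V_ov).
I_D = (9.23 − 0.863) / 11.7 = 0.715 mA.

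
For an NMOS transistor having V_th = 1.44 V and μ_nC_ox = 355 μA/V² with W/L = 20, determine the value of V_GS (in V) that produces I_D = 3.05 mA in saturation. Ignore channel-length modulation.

k_n = μ_nC_ox · (W/L) = 7.1 mA/V².
In saturation I_D = ½ k_n (V_GS − V_th)², so V_GS − V_th = √(2 I_D / k_n) = √(2 × 3.05 / 7.1) = 0.927 V.
V_GS = 1.44 + 0.927 = 2.37 V.

V_GS = 2.37 V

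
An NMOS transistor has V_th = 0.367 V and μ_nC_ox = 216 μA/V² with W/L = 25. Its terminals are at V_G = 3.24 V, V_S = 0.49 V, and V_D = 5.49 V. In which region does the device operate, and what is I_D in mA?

V_GS = V_G − V_S = 3.24 − 0.49 = 2.75 V; V_DS = V_D − V_S = 5.49 − 0.49 = 5 V.
k_n = μ_nC_ox · (W/L) = 5.4 mA/V².
V_ov = V_GS − V_th = 2.75 − 0.367 = 2.38 V.
Since V_DS = 5 V ≥ V_ov = 2.38 V, the device is in saturation.
I_D = ½ k_n V_ov² = 0.5 × 5.4 × 2.38² = 15.3 mA.

Saturation; I_D = 15.3 mA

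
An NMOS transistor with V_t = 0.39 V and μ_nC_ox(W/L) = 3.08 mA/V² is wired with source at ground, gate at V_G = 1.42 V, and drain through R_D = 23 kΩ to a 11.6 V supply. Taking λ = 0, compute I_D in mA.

V_GS = V_G = 1.42 V, so V_ov = 1.42 − 0.39 = 1.03 V.
Assume saturation: I_D = ½ k_n V_ov² = 0.5 × 3.08 × 1.03² = 1.63 mA, giving V_DS = V_DD − I_D R_D = 11.6 − 1.63 × 23 = -26 V.
But -26 V < V_ov = 1.03 V, so the device is actually in triode.
In triode I_D = k_n[V_ov V_DS − ½ V_DS²] and I_D = (V_DD − V_DS)/R_D. Equating: 35.4 V_DS² − 73.97 V_DS + 11.6 = 0, giving V_DS = 0.171 V (the root below V_ov).
I_D = (11.6 − 0.171) / 23 = 0.497 mA.

I_D = 0.497 mA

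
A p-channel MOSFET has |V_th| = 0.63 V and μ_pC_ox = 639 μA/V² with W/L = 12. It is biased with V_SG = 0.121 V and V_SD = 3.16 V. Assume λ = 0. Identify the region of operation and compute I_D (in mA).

V_SG = 0.121 V < |V_th| = 0.63 V, so the transistor is in cutoff.

Cutoff; I_D = 0 mA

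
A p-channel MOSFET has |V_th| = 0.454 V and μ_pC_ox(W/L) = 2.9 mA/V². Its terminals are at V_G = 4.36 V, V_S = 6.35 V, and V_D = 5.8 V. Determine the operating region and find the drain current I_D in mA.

V_SG = V_S − V_G = 6.35 − 4.36 = 1.99 V; V_SD = V_S − V_D = 6.35 − 5.8 = 0.55 V.
V_ov = V_SG − |V_th| = 1.99 − 0.454 = 1.54 V.
Since V_SD = 0.55 V < V_ov = 1.54 V, the device is in the triode region.
I_D = k_p [V_ov · V_SD − ½ V_SD²] = 2.9 × [1.54 × 0.55 − 0.5 × 0.55²] = 2.01 mA.

Triode; I_D = 2.01 mA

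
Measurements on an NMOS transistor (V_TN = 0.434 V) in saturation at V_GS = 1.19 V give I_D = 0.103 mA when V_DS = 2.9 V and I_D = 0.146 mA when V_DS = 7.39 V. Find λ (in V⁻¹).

λ = 0.127 V⁻¹

With V_GS fixed, I_D ∝ (1 + λ V_DS) in saturation, so I_D2/I_D1 = (1 + λ V_DS2)/(1 + λ V_DS1).
0.146/0.103 = 1.417 = (1 + 7.39 λ)/(1 + 2.9 λ).
Solving: λ (I_D1 V_DS2 − I_D2 V_DS1) = I_D2 − I_D1, so λ = (0.146 − 0.103) / (0.103 × 7.39 − 0.146 × 2.9) = 0.043 / 0.338 = 0.127 V⁻¹.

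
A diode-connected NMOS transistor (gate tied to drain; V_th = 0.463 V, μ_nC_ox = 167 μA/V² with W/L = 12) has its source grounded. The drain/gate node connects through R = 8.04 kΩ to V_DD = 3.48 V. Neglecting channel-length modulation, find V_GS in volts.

With gate tied to drain, V_GS = V_DS ≥ V_GS − V_th, so the device is in saturation.
k_n = μ_nC_ox · (W/L) = 2.004 mA/V².
KCL at the drain: ½ k_n (V_GS − V_th)² = (V_DD − V_GS)/R.
Let x = V_GS − 0.463. Then 8.06 x² + x − 3.017 = 0, giving x = 0.553 V (positive root), so V_GS = 1.02 V.
I_D = (V_DD − V_GS)/R = (3.48 − 1.02) / 8.04 = 0.306 mA.

V_GS = 1.02 V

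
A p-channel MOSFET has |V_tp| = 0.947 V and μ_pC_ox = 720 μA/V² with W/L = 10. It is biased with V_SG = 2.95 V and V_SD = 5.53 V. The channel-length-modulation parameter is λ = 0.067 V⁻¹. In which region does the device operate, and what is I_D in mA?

k_p = μ_pC_ox · (W/L) = 7.2 mA/V².
V_ov = V_SG − |V_tp| = 2.95 − 0.947 = 2 V.
Since V_SD = 5.53 V ≥ V_ov = 2 V, the device is in saturation.
I_D = ½ k_p V_ov² (1 + λ V_SD) = 0.5 × 7.2 × 2² × (1 + 0.067 × 5.53) = 19.8 mA.

Saturation; I_D = 19.8 mA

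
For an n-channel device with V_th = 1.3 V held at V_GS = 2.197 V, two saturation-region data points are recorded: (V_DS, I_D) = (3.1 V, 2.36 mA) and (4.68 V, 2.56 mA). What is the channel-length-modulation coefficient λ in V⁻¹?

λ = 0.0643 V⁻¹

With V_GS fixed, I_D ∝ (1 + λ V_DS) in saturation, so I_D2/I_D1 = (1 + λ V_DS2)/(1 + λ V_DS1).
2.56/2.36 = 1.085 = (1 + 4.68 λ)/(1 + 3.1 λ).
Solving: λ (I_D1 V_DS2 − I_D2 V_DS1) = I_D2 − I_D1, so λ = (2.56 − 2.36) / (2.36 × 4.68 − 2.56 × 3.1) = 0.2 / 3.11 = 0.0643 V⁻¹.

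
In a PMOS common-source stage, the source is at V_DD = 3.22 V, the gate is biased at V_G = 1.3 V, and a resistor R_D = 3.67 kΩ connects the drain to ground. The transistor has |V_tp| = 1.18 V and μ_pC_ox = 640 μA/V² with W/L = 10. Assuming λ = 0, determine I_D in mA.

V_SG = V_DD − V_G = 3.22 − 1.3 = 1.92 V, so V_ov = 1.92 − 1.18 = 0.74 V.
k_p = μ_pC_ox · (W/L) = 6.4 mA/V².
Assume saturation: I_D = ½ k_p V_ov² = 0.5 × 6.4 × 0.74² = 1.75 mA, giving V_SD = V_DD − I_D R_D = 3.22 − 1.75 × 3.67 = -3.21 V.
But -3.21 V < V_ov = 0.74 V, so the device is actually in triode.
In triode I_D = k_p[V_ov V_SD − ½ V_SD²] and I_D = (V_DD − V_SD)/R_D. Equating: 11.7 V_SD² − 18.38 V_SD + 3.22 = 0, giving V_SD = 0.201 V (the root below V_ov).
I_D = (3.22 − 0.201) / 3.67 = 0.823 mA.

I_D = 0.823 mA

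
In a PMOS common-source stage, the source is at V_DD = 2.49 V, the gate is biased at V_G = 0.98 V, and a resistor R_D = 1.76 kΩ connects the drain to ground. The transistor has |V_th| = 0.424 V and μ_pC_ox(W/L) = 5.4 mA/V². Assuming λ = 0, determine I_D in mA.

V_SG = V_DD − V_G = 2.49 − 0.98 = 1.51 V, so V_ov = 1.51 − 0.424 = 1.09 V.
Assume saturation: I_D = ½ k_p V_ov² = 0.5 × 5.4 × 1.09² = 3.18 mA, giving V_SD = V_DD − I_D R_D = 2.49 − 3.18 × 1.76 = -3.11 V.
But -3.11 V < V_ov = 1.09 V, so the device is actually in triode.
In triode I_D = k_p[V_ov V_SD − ½ V_SD²] and I_D = (V_DD − V_SD)/R_D. Equating: 4.75 V_SD² − 11.32 V_SD + 2.49 = 0, giving V_SD = 0.245 V (the root below V_ov).
I_D = (2.49 − 0.245) / 1.76 = 1.28 mA.

I_D = 1.28 mA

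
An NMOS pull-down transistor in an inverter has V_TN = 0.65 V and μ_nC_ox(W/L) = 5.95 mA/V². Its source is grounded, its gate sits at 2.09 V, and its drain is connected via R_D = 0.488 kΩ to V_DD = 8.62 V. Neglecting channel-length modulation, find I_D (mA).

I_D = 6.17 mA

V_GS = V_G = 2.09 V, so V_ov = 2.09 − 0.65 = 1.44 V.
Assume saturation: I_D = ½ k_n V_ov² = 0.5 × 5.95 × 1.44² = 6.17 mA, giving V_DS = V_DD − I_D R_D = 8.62 − 6.17 × 0.488 = 5.61 V.
V_DS = 5.61 V ≥ V_ov = 1.44 V, confirming saturation.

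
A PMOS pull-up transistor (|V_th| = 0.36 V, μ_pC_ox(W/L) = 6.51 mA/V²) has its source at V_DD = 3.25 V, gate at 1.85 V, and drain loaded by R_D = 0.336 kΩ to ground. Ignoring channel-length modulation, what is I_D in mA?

V_SG = V_DD − V_G = 3.25 − 1.85 = 1.4 V, so V_ov = 1.4 − 0.36 = 1.04 V.
Assume saturation: I_D = ½ k_p V_ov² = 0.5 × 6.51 × 1.04² = 3.52 mA, giving V_SD = V_DD − I_D R_D = 3.25 − 3.52 × 0.336 = 2.07 V.
V_SD = 2.07 V ≥ V_ov = 1.04 V, confirming saturation.

I_D = 3.52 mA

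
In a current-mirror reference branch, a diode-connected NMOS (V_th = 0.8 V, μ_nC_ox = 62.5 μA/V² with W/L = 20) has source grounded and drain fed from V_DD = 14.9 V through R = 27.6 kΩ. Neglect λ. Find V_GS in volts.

V_GS = 1.68 V

With gate tied to drain, V_GS = V_DS ≥ V_GS − V_th, so the device is in saturation.
k_n = μ_nC_ox · (W/L) = 1.25 mA/V².
KCL at the drain: ½ k_n (V_GS − V_th)² = (V_DD − V_GS)/R.
Let x = V_GS − 0.8. Then 17.2 x² + x − 14.1 = 0, giving x = 0.876 V (positive root), so V_GS = 1.68 V.
I_D = (V_DD − V_GS)/R = (14.9 − 1.68) / 27.6 = 0.479 mA.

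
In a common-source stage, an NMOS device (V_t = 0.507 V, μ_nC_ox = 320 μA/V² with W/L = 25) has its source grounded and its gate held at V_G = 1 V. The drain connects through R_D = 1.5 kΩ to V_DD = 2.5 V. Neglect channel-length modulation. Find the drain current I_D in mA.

V_GS = V_G = 1 V, so V_ov = 1 − 0.507 = 0.493 V.
k_n = μ_nC_ox · (W/L) = 8 mA/V².
Assume saturation: I_D = ½ k_n V_ov² = 0.5 × 8 × 0.493² = 0.972 mA, giving V_DS = V_DD − I_D R_D = 2.5 − 0.972 × 1.5 = 1.04 V.
V_DS = 1.04 V ≥ V_ov = 0.493 V, confirming saturation.

I_D = 0.972 mA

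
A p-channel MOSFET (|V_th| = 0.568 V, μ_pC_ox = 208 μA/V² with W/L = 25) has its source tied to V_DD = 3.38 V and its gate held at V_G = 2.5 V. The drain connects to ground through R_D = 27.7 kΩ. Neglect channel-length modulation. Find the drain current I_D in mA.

V_SG = V_DD − V_G = 3.38 − 2.5 = 0.88 V, so V_ov = 0.88 − 0.568 = 0.312 V.
k_p = μ_pC_ox · (W/L) = 5.2 mA/V².
Assume saturation: I_D = ½ k_p V_ov² = 0.5 × 5.2 × 0.312² = 0.253 mA, giving V_SD = V_DD − I_D R_D = 3.38 − 0.253 × 27.7 = -3.63 V.
But -3.63 V < V_ov = 0.312 V, so the device is actually in triode.
In triode I_D = k_p[V_ov V_SD − ½ V_SD²] and I_D = (V_DD − V_SD)/R_D. Equating: 72 V_SD² − 45.94 V_SD + 3.38 = 0, giving V_SD = 0.0849 V (the root below V_ov).
I_D = (3.38 − 0.0849) / 27.7 = 0.119 mA.

I_D = 0.119 mA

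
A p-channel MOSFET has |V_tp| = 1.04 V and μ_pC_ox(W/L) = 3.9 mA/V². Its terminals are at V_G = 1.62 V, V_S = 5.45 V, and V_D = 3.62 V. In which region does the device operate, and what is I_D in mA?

Triode; I_D = 13.4 mA

V_SG = V_S − V_G = 5.45 − 1.62 = 3.83 V; V_SD = V_S − V_D = 5.45 − 3.62 = 1.83 V.
V_ov = V_SG − |V_tp| = 3.83 − 1.04 = 2.79 V.
Since V_SD = 1.83 V < V_ov = 2.79 V, the device is in the triode region.
I_D = k_p [V_ov · V_SD − ½ V_SD²] = 3.9 × [2.79 × 1.83 − 0.5 × 1.83²] = 13.4 mA.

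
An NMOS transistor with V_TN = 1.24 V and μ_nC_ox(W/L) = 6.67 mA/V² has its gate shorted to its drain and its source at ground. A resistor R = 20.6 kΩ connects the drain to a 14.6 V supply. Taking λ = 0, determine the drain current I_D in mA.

I_D = 0.627 mA

With gate tied to drain, V_GS = V_DS ≥ V_GS − V_TN, so the device is in saturation.
KCL at the drain: ½ k_n (V_GS − V_TN)² = (V_DD − V_GS)/R.
Let x = V_GS − 1.24. Then 68.7 x² + x − 13.36 = 0, giving x = 0.434 V (positive root), so V_GS = 1.67 V.
I_D = (V_DD − V_GS)/R = (14.6 − 1.67) / 20.6 = 0.627 mA.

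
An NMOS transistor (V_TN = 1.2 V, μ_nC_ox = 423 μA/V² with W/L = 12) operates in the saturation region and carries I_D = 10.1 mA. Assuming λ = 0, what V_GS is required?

k_n = μ_nC_ox · (W/L) = 5.076 mA/V².
In saturation I_D = ½ k_n (V_GS − V_TN)², so V_GS − V_TN = √(2 I_D / k_n) = √(2 × 10.1 / 5.076) = 1.99 V.
V_GS = 1.2 + 1.99 = 3.19 V.

V_GS = 3.19 V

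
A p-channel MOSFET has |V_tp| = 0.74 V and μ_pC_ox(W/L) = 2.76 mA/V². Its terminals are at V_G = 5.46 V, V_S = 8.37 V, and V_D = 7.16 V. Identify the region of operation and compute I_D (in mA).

V_SG = V_S − V_G = 8.37 − 5.46 = 2.91 V; V_SD = V_S − V_D = 8.37 − 7.16 = 1.21 V.
V_ov = V_SG − |V_tp| = 2.91 − 0.74 = 2.17 V.
Since V_SD = 1.21 V < V_ov = 2.17 V, the device is in the triode region.
I_D = k_p [V_ov · V_SD − ½ V_SD²] = 2.76 × [2.17 × 1.21 − 0.5 × 1.21²] = 5.23 mA.

Triode; I_D = 5.23 mA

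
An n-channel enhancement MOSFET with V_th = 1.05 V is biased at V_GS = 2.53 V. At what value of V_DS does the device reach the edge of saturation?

V_DS,sat = 1.48 V

The boundary between triode and saturation is V_DS = V_GS − V_th = V_ov.
V_ov = 2.53 − 1.05 = 1.48 V.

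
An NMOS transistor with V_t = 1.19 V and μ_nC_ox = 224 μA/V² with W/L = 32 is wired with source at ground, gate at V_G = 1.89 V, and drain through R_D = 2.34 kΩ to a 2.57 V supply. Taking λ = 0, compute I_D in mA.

V_GS = V_G = 1.89 V, so V_ov = 1.89 − 1.19 = 0.7 V.
k_n = μ_nC_ox · (W/L) = 7.168 mA/V².
Assume saturation: I_D = ½ k_n V_ov² = 0.5 × 7.168 × 0.7² = 1.76 mA, giving V_DS = V_DD − I_D R_D = 2.57 − 1.76 × 2.34 = -1.54 V.
But -1.54 V < V_ov = 0.7 V, so the device is actually in triode.
In triode I_D = k_n[V_ov V_DS − ½ V_DS²] and I_D = (V_DD − V_DS)/R_D. Equating: 8.39 V_DS² − 12.74 V_DS + 2.57 = 0, giving V_DS = 0.239 V (the root below V_ov).
I_D = (2.57 − 0.239) / 2.34 = 0.996 mA.

I_D = 0.996 mA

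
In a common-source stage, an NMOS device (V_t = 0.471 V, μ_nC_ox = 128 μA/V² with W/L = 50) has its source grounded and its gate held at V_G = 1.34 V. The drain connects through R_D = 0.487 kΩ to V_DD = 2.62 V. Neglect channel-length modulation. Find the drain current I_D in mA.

V_GS = V_G = 1.34 V, so V_ov = 1.34 − 0.471 = 0.869 V.
k_n = μ_nC_ox · (W/L) = 6.4 mA/V².
Assume saturation: I_D = ½ k_n V_ov² = 0.5 × 6.4 × 0.869² = 2.42 mA, giving V_DS = V_DD − I_D R_D = 2.62 − 2.42 × 0.487 = 1.44 V.
V_DS = 1.44 V ≥ V_ov = 0.869 V, confirming saturation.

I_D = 2.42 mA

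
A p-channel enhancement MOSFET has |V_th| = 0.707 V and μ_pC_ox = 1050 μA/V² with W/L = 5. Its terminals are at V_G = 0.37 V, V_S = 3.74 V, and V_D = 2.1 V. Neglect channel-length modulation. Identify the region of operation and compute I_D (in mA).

Triode; I_D = 15.9 mA

V_SG = V_S − V_G = 3.74 − 0.37 = 3.37 V; V_SD = V_S − V_D = 3.74 − 2.1 = 1.64 V.
k_p = μ_pC_ox · (W/L) = 5.25 mA/V².
V_ov = V_SG − |V_th| = 3.37 − 0.707 = 2.66 V.
Since V_SD = 1.64 V < V_ov = 2.66 V, the device is in the triode region.
I_D = k_p [V_ov · V_SD − ½ V_SD²] = 5.25 × [2.66 × 1.64 − 0.5 × 1.64²] = 15.9 mA.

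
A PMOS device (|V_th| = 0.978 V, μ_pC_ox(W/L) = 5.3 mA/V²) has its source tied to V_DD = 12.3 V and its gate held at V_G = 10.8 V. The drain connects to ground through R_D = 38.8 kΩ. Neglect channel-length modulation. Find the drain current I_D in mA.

V_SG = V_DD − V_G = 12.3 − 10.8 = 1.5 V, so V_ov = 1.5 − 0.978 = 0.522 V.
Assume saturation: I_D = ½ k_p V_ov² = 0.5 × 5.3 × 0.522² = 0.722 mA, giving V_SD = V_DD − I_D R_D = 12.3 − 0.722 × 38.8 = -15.7 V.
But -15.7 V < V_ov = 0.522 V, so the device is actually in triode.
In triode I_D = k_p[V_ov V_SD − ½ V_SD²] and I_D = (V_DD − V_SD)/R_D. Equating: 103 V_SD² − 108.3 V_SD + 12.3 = 0, giving V_SD = 0.129 V (the root below V_ov).
I_D = (12.3 − 0.129) / 38.8 = 0.314 mA.

I_D = 0.314 mA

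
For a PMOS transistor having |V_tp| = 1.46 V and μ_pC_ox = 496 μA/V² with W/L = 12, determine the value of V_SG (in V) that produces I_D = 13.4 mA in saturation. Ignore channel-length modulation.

V_SG = 3.58 V

k_p = μ_pC_ox · (W/L) = 5.952 mA/V².
In saturation I_D = ½ k_p (V_SG − |V_tp|)², so V_SG − |V_tp| = √(2 I_D / k_p) = √(2 × 13.4 / 5.952) = 2.12 V.
V_SG = 1.46 + 2.12 = 3.58 V.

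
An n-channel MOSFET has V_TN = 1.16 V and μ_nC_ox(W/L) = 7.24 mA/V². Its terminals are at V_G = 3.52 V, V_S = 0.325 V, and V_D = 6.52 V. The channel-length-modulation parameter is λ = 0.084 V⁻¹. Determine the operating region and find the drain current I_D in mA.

Saturation; I_D = 22.8 mA

V_GS = V_G − V_S = 3.52 − 0.325 = 3.19 V; V_DS = V_D − V_S = 6.52 − 0.325 = 6.19 V.
V_ov = V_GS − V_TN = 3.19 − 1.16 = 2.04 V.
Since V_DS = 6.19 V ≥ V_ov = 2.04 V, the device is in saturation.
I_D = ½ k_n V_ov² (1 + λ V_DS) = 0.5 × 7.24 × 2.04² × (1 + 0.084 × 6.19) = 22.8 mA.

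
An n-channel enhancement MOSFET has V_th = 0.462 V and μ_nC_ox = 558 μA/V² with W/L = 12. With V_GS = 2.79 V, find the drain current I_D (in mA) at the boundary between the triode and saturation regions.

I_D = 18.1 mA

At the boundary V_DS = V_ov = V_GS − V_th = 2.79 − 0.462 = 2.33 V.
k_n = μ_nC_ox · (W/L) = 6.696 mA/V².
I_D = ½ k_n V_ov² = 0.5 × 6.696 × 2.33² = 18.1 mA.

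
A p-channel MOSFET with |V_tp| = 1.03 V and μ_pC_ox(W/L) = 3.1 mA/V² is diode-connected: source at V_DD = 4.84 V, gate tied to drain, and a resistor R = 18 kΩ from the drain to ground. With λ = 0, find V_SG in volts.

V_SG = 1.38 V

With gate tied to drain, V_SG = V_SD ≥ V_SG − |V_tp|, so the device is in saturation.
KCL at the drain: ½ k_p (V_SG − |V_tp|)² = (V_DD − V_SG)/R.
Let x = V_SG − 1.03. Then 27.9 x² + x − 3.81 = 0, giving x = 0.352 V (positive root), so V_SG = 1.38 V.
I_D = (V_DD − V_SG)/R = (4.84 − 1.38) / 18 = 0.192 mA.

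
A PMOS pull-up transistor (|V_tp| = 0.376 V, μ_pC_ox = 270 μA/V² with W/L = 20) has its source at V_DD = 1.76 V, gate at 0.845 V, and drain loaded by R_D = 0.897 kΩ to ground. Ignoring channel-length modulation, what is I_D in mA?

I_D = 0.784 mA

V_SG = V_DD − V_G = 1.76 − 0.845 = 0.915 V, so V_ov = 0.915 − 0.376 = 0.539 V.
k_p = μ_pC_ox · (W/L) = 5.4 mA/V².
Assume saturation: I_D = ½ k_p V_ov² = 0.5 × 5.4 × 0.539² = 0.784 mA, giving V_SD = V_DD − I_D R_D = 1.76 − 0.784 × 0.897 = 1.06 V.
V_SD = 1.06 V ≥ V_ov = 0.539 V, confirming saturation.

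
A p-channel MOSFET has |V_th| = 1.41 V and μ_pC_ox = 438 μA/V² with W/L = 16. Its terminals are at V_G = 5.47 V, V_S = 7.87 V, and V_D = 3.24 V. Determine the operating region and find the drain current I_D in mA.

V_SG = V_S − V_G = 7.87 − 5.47 = 2.4 V; V_SD = V_S − V_D = 7.87 − 3.24 = 4.63 V.
k_p = μ_pC_ox · (W/L) = 7.008 mA/V².
V_ov = V_SG − |V_th| = 2.4 − 1.41 = 0.99 V.
Since V_SD = 4.63 V ≥ V_ov = 0.99 V, the device is in saturation.
I_D = ½ k_p V_ov² = 0.5 × 7.008 × 0.99² = 3.43 mA.

Saturation; I_D = 3.43 mA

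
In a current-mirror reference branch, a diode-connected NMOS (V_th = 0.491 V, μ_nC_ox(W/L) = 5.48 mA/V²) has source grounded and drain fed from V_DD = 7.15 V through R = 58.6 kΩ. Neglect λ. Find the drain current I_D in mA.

I_D = 0.110 mA

With gate tied to drain, V_GS = V_DS ≥ V_GS − V_th, so the device is in saturation.
KCL at the drain: ½ k_n (V_GS − V_th)² = (V_DD − V_GS)/R.
Let x = V_GS − 0.491. Then 161 x² + x − 6.659 = 0, giving x = 0.201 V (positive root), so V_GS = 0.692 V.
I_D = (V_DD − V_GS)/R = (7.15 − 0.692) / 58.6 = 0.11 mA.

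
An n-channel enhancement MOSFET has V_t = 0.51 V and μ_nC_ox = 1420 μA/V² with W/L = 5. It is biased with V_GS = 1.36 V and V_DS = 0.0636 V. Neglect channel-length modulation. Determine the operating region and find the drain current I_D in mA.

k_n = μ_nC_ox · (W/L) = 7.1 mA/V².
V_ov = V_GS − V_t = 1.36 − 0.51 = 0.85 V.
Since V_DS = 0.0636 V < V_ov = 0.85 V, the device is in the triode region.
I_D = k_n [V_ov · V_DS − ½ V_DS²] = 7.1 × [0.85 × 0.0636 − 0.5 × 0.0636²] = 0.369 mA.

Triode; I_D = 0.369 mA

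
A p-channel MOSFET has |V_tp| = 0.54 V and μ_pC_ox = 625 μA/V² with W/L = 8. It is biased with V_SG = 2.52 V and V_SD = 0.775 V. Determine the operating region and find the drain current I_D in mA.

k_p = μ_pC_ox · (W/L) = 5 mA/V².
V_ov = V_SG − |V_tp| = 2.52 − 0.54 = 1.98 V.
Since V_SD = 0.775 V < V_ov = 1.98 V, the device is in the triode region.
I_D = k_p [V_ov · V_SD − ½ V_SD²] = 5 × [1.98 × 0.775 − 0.5 × 0.775²] = 6.17 mA.

Triode; I_D = 6.17 mA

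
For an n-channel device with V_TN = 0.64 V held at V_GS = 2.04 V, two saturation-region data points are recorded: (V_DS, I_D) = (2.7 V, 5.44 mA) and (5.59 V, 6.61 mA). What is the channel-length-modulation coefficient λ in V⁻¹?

With V_GS fixed, I_D ∝ (1 + λ V_DS) in saturation, so I_D2/I_D1 = (1 + λ V_DS2)/(1 + λ V_DS1).
6.61/5.44 = 1.215 = (1 + 5.59 λ)/(1 + 2.7 λ).
Solving: λ (I_D1 V_DS2 − I_D2 V_DS1) = I_D2 − I_D1, so λ = (6.61 − 5.44) / (5.44 × 5.59 − 6.61 × 2.7) = 1.17 / 12.6 = 0.0931 V⁻¹.

λ = 0.0931 V⁻¹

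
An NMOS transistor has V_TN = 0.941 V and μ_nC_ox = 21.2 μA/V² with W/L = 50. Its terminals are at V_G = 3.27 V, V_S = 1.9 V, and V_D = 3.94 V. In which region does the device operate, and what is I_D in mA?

Saturation; I_D = 0.0975 mA

V_GS = V_G − V_S = 3.27 − 1.9 = 1.37 V; V_DS = V_D − V_S = 3.94 − 1.9 = 2.04 V.
k_n = μ_nC_ox · (W/L) = 1.06 mA/V².
V_ov = V_GS − V_TN = 1.37 − 0.941 = 0.429 V.
Since V_DS = 2.04 V ≥ V_ov = 0.429 V, the device is in saturation.
I_D = ½ k_n V_ov² = 0.5 × 1.06 × 0.429² = 0.0975 mA.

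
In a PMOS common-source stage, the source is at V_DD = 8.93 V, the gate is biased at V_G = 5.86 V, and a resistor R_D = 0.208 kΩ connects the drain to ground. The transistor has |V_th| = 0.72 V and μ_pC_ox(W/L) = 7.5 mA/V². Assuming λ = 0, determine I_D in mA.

V_SG = V_DD − V_G = 8.93 − 5.86 = 3.07 V, so V_ov = 3.07 − 0.72 = 2.35 V.
Assume saturation: I_D = ½ k_p V_ov² = 0.5 × 7.5 × 2.35² = 20.7 mA, giving V_SD = V_DD − I_D R_D = 8.93 − 20.7 × 0.208 = 4.62 V.
V_SD = 4.62 V ≥ V_ov = 2.35 V, confirming saturation.

I_D = 20.7 mA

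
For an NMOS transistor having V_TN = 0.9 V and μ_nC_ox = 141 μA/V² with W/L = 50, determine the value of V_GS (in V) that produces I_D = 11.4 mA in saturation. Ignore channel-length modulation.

k_n = μ_nC_ox · (W/L) = 7.05 mA/V².
In saturation I_D = ½ k_n (V_GS − V_TN)², so V_GS − V_TN = √(2 I_D / k_n) = √(2 × 11.4 / 7.05) = 1.8 V.
V_GS = 0.9 + 1.8 = 2.7 V.

V_GS = 2.70 V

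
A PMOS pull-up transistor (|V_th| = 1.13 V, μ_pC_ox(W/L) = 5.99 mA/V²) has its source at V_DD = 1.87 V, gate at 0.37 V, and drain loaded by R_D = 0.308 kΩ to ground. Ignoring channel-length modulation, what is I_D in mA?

V_SG = V_DD − V_G = 1.87 − 0.37 = 1.5 V, so V_ov = 1.5 − 1.13 = 0.37 V.
Assume saturation: I_D = ½ k_p V_ov² = 0.5 × 5.99 × 0.37² = 0.41 mA, giving V_SD = V_DD − I_D R_D = 1.87 − 0.41 × 0.308 = 1.74 V.
V_SD = 1.74 V ≥ V_ov = 0.37 V, confirming saturation.

I_D = 0.410 mA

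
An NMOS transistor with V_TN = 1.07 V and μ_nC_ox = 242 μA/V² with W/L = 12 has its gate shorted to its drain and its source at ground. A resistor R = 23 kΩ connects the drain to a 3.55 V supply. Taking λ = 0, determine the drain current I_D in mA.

With gate tied to drain, V_GS = V_DS ≥ V_GS − V_TN, so the device is in saturation.
k_n = μ_nC_ox · (W/L) = 2.904 mA/V².
KCL at the drain: ½ k_n (V_GS − V_TN)² = (V_DD − V_GS)/R.
Let x = V_GS − 1.07. Then 33.4 x² + x − 2.48 = 0, giving x = 0.258 V (positive root), so V_GS = 1.33 V.
I_D = (V_DD − V_GS)/R = (3.55 − 1.33) / 23 = 0.0966 mA.

I_D = 0.0966 mA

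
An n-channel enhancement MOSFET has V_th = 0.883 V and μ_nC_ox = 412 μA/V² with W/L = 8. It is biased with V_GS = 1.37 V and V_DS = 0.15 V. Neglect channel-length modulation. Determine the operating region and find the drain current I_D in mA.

k_n = μ_nC_ox · (W/L) = 3.296 mA/V².
V_ov = V_GS − V_th = 1.37 − 0.883 = 0.487 V.
Since V_DS = 0.15 V < V_ov = 0.487 V, the device is in the triode region.
I_D = k_n [V_ov · V_DS − ½ V_DS²] = 3.296 × [0.487 × 0.15 − 0.5 × 0.15²] = 0.204 mA.

Triode; I_D = 0.204 mA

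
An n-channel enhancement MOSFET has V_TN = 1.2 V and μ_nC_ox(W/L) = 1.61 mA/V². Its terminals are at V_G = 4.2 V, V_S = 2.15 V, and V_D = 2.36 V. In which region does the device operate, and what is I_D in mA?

Triode; I_D = 0.252 mA

V_GS = V_G − V_S = 4.2 − 2.15 = 2.05 V; V_DS = V_D − V_S = 2.36 − 2.15 = 0.21 V.
V_ov = V_GS − V_TN = 2.05 − 1.2 = 0.85 V.
Since V_DS = 0.21 V < V_ov = 0.85 V, the device is in the triode region.
I_D = k_n [V_ov · V_DS − ½ V_DS²] = 1.61 × [0.85 × 0.21 − 0.5 × 0.21²] = 0.252 mA.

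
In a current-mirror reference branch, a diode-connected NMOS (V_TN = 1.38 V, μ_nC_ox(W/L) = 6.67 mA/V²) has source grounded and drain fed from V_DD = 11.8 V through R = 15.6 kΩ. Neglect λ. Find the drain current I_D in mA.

I_D = 0.640 mA

With gate tied to drain, V_GS = V_DS ≥ V_GS − V_TN, so the device is in saturation.
KCL at the drain: ½ k_n (V_GS − V_TN)² = (V_DD − V_GS)/R.
Let x = V_GS − 1.38. Then 52 x² + x − 10.42 = 0, giving x = 0.438 V (positive root), so V_GS = 1.82 V.
I_D = (V_DD − V_GS)/R = (11.8 − 1.82) / 15.6 = 0.64 mA.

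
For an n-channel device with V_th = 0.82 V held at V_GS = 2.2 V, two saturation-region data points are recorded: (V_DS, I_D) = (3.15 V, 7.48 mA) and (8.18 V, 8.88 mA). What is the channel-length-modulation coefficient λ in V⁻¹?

With V_GS fixed, I_D ∝ (1 + λ V_DS) in saturation, so I_D2/I_D1 = (1 + λ V_DS2)/(1 + λ V_DS1).
8.88/7.48 = 1.187 = (1 + 8.18 λ)/(1 + 3.15 λ).
Solving: λ (I_D1 V_DS2 − I_D2 V_DS1) = I_D2 − I_D1, so λ = (8.88 − 7.48) / (7.48 × 8.18 − 8.88 × 3.15) = 1.4 / 33.2 = 0.0422 V⁻¹.

λ = 0.0422 V⁻¹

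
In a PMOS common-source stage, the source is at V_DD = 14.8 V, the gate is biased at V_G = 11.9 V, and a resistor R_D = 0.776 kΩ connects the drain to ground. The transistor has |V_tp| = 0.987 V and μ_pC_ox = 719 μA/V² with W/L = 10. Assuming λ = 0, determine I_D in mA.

I_D = 13.2 mA

V_SG = V_DD − V_G = 14.8 − 11.9 = 2.9 V, so V_ov = 2.9 − 0.987 = 1.91 V.
k_p = μ_pC_ox · (W/L) = 7.19 mA/V².
Assume saturation: I_D = ½ k_p V_ov² = 0.5 × 7.19 × 1.91² = 13.2 mA, giving V_SD = V_DD − I_D R_D = 14.8 − 13.2 × 0.776 = 4.59 V.
V_SD = 4.59 V ≥ V_ov = 1.91 V, confirming saturation.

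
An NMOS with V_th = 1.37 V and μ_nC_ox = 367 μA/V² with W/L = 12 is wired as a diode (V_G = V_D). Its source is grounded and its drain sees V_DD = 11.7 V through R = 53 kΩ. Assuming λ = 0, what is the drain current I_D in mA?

With gate tied to drain, V_GS = V_DS ≥ V_GS − V_th, so the device is in saturation.
k_n = μ_nC_ox · (W/L) = 4.404 mA/V².
KCL at the drain: ½ k_n (V_GS − V_th)² = (V_DD − V_GS)/R.
Let x = V_GS − 1.37. Then 117 x² + x − 10.33 = 0, giving x = 0.293 V (positive root), so V_GS = 1.66 V.
I_D = (V_DD − V_GS)/R = (11.7 − 1.66) / 53 = 0.189 mA.

I_D = 0.189 mA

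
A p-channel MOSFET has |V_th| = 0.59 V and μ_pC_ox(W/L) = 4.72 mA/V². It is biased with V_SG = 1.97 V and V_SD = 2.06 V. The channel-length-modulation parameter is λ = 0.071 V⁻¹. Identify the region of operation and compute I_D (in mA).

Saturation; I_D = 5.15 mA

V_ov = V_SG − |V_th| = 1.97 − 0.59 = 1.38 V.
Since V_SD = 2.06 V ≥ V_ov = 1.38 V, the device is in saturation.
I_D = ½ k_p V_ov² (1 + λ V_SD) = 0.5 × 4.72 × 1.38² × (1 + 0.071 × 2.06) = 5.15 mA.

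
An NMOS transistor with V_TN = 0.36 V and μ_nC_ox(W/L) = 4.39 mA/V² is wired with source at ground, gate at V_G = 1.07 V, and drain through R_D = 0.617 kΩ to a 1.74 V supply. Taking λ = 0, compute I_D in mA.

I_D = 1.11 mA

V_GS = V_G = 1.07 V, so V_ov = 1.07 − 0.36 = 0.71 V.
Assume saturation: I_D = ½ k_n V_ov² = 0.5 × 4.39 × 0.71² = 1.11 mA, giving V_DS = V_DD − I_D R_D = 1.74 − 1.11 × 0.617 = 1.06 V.
V_DS = 1.06 V ≥ V_ov = 0.71 V, confirming saturation.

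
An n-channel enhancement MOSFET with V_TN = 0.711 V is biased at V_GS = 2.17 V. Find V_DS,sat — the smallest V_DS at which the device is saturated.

The boundary between triode and saturation is V_DS = V_GS − V_TN = V_ov.
V_ov = 2.17 − 0.711 = 1.46 V.

V_DS,sat = 1.46 V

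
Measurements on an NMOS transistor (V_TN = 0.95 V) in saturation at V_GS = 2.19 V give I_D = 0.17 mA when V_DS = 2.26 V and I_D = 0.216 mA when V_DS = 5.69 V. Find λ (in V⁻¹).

λ = 0.0960 V⁻¹

With V_GS fixed, I_D ∝ (1 + λ V_DS) in saturation, so I_D2/I_D1 = (1 + λ V_DS2)/(1 + λ V_DS1).
0.216/0.17 = 1.271 = (1 + 5.69 λ)/(1 + 2.26 λ).
Solving: λ (I_D1 V_DS2 − I_D2 V_DS1) = I_D2 − I_D1, so λ = (0.216 − 0.17) / (0.17 × 5.69 − 0.216 × 2.26) = 0.046 / 0.479 = 0.096 V⁻¹.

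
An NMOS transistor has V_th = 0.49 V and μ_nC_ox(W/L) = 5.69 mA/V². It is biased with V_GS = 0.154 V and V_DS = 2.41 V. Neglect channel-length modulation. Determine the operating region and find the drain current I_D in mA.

Cutoff; I_D = 0 mA

V_GS = 0.154 V < V_th = 0.49 V, so the transistor is in cutoff.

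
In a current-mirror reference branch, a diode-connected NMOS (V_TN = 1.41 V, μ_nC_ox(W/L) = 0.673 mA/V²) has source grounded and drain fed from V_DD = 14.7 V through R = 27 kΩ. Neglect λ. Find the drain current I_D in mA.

With gate tied to drain, V_GS = V_DS ≥ V_GS − V_TN, so the device is in saturation.
KCL at the drain: ½ k_n (V_GS − V_TN)² = (V_DD − V_GS)/R.
Let x = V_GS − 1.41. Then 9.09 x² + x − 13.29 = 0, giving x = 1.16 V (positive root), so V_GS = 2.57 V.
I_D = (V_DD − V_GS)/R = (14.7 − 2.57) / 27 = 0.449 mA.

I_D = 0.449 mA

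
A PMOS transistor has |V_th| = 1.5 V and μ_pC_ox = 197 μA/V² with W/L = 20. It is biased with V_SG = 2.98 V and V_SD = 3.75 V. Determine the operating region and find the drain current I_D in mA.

Saturation; I_D = 4.32 mA

k_p = μ_pC_ox · (W/L) = 3.94 mA/V².
V_ov = V_SG − |V_th| = 2.98 − 1.5 = 1.48 V.
Since V_SD = 3.75 V ≥ V_ov = 1.48 V, the device is in saturation.
I_D = ½ k_p V_ov² = 0.5 × 3.94 × 1.48² = 4.32 mA.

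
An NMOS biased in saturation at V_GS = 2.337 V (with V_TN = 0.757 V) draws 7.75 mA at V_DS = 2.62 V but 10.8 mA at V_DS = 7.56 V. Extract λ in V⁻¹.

With V_GS fixed, I_D ∝ (1 + λ V_DS) in saturation, so I_D2/I_D1 = (1 + λ V_DS2)/(1 + λ V_DS1).
10.8/7.75 = 1.394 = (1 + 7.56 λ)/(1 + 2.62 λ).
Solving: λ (I_D1 V_DS2 − I_D2 V_DS1) = I_D2 − I_D1, so λ = (10.8 − 7.75) / (7.75 × 7.56 − 10.8 × 2.62) = 3.05 / 30.3 = 0.101 V⁻¹.

λ = 0.101 V⁻¹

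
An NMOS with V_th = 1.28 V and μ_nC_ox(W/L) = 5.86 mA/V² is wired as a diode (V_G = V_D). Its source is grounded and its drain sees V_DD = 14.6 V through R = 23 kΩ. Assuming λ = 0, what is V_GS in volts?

V_GS = 1.72 V

With gate tied to drain, V_GS = V_DS ≥ V_GS − V_th, so the device is in saturation.
KCL at the drain: ½ k_n (V_GS − V_th)² = (V_DD − V_GS)/R.
Let x = V_GS − 1.28. Then 67.4 x² + x − 13.32 = 0, giving x = 0.437 V (positive root), so V_GS = 1.72 V.
I_D = (V_DD − V_GS)/R = (14.6 − 1.72) / 23 = 0.56 mA.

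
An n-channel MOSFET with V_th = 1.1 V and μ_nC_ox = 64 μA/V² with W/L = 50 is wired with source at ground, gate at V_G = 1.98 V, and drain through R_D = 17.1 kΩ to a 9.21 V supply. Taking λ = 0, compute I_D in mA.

I_D = 0.526 mA

V_GS = V_G = 1.98 V, so V_ov = 1.98 − 1.1 = 0.88 V.
k_n = μ_nC_ox · (W/L) = 3.2 mA/V².
Assume saturation: I_D = ½ k_n V_ov² = 0.5 × 3.2 × 0.88² = 1.24 mA, giving V_DS = V_DD − I_D R_D = 9.21 − 1.24 × 17.1 = -12 V.
But -12 V < V_ov = 0.88 V, so the device is actually in triode.
In triode I_D = k_n[V_ov V_DS − ½ V_DS²] and I_D = (V_DD − V_DS)/R_D. Equating: 27.4 V_DS² − 49.15 V_DS + 9.21 = 0, giving V_DS = 0.213 V (the root below V_ov).
I_D = (9.21 − 0.213) / 17.1 = 0.526 mA.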